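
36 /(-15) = -12 /5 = -2.40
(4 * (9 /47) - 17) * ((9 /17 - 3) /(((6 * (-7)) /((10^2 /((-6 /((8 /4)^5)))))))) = 1220800 /2397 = 509.30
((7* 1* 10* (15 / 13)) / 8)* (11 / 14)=825 / 104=7.93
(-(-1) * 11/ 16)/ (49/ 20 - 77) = -55/ 5964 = -0.01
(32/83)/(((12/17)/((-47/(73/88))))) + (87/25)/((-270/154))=-224465747/6816375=-32.93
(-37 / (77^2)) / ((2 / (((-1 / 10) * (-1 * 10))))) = -37 / 11858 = -0.00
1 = 1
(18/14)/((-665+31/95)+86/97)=-82935/42817586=-0.00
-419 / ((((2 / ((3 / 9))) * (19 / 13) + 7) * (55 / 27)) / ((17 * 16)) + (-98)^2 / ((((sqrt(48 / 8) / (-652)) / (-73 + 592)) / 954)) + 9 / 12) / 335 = 49483424016 / 73013262424145735255152613154641275 + 1973468929701192817840128 * sqrt(6) / 4891888582417764262095225081360965425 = 0.00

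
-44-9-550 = -603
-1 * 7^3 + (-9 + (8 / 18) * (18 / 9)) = -3160 / 9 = -351.11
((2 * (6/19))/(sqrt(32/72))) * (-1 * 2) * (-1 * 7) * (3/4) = 189/19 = 9.95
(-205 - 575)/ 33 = -260/ 11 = -23.64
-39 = -39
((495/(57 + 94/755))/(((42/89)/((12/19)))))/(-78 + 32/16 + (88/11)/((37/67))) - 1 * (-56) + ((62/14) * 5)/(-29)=10420828007369/189304653314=55.05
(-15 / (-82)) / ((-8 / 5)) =-75 / 656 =-0.11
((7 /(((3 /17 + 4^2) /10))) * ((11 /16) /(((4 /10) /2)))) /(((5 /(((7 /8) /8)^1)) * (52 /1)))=833 /133120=0.01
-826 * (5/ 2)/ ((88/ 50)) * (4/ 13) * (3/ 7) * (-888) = 19647000/ 143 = 137391.61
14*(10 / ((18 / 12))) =280 / 3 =93.33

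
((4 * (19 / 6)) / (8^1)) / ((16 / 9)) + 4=313 / 64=4.89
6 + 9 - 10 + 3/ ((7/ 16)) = 83/ 7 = 11.86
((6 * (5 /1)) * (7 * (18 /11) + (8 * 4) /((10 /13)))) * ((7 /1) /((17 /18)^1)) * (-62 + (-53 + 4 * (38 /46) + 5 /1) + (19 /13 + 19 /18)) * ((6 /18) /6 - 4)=813136979494 /167739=4847632.21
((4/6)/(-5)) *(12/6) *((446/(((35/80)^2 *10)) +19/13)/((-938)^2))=-0.00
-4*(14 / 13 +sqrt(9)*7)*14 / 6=-8036 / 39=-206.05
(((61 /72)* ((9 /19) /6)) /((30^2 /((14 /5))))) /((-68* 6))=-427 /837216000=-0.00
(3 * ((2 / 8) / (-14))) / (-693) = 1 / 12936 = 0.00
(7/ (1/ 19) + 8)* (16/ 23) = 2256/ 23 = 98.09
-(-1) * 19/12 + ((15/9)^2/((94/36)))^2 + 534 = 14227243/26508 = 536.72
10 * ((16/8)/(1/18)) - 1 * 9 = 351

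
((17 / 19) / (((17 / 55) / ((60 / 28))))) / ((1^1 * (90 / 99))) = 1815 / 266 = 6.82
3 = 3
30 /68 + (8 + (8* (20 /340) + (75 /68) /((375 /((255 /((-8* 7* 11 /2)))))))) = 186597 /20944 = 8.91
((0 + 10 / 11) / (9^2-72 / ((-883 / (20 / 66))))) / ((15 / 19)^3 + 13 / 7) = 211977395 / 44383257228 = 0.00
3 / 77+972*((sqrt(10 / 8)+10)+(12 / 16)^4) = 486*sqrt(5)+49415943 / 4928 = 11114.31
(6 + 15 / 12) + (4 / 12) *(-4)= 71 / 12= 5.92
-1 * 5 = -5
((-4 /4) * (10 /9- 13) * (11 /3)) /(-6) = -1177 /162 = -7.27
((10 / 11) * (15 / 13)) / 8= 75 / 572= 0.13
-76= -76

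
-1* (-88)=88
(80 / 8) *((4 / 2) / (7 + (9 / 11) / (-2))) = 88 / 29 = 3.03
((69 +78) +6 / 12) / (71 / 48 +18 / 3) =7080 / 359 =19.72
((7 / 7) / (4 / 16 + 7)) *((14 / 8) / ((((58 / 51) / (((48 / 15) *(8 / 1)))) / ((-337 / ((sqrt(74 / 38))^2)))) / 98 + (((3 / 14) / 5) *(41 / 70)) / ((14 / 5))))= 501794401920 / 18631587341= 26.93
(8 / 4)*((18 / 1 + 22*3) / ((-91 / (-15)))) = 360 / 13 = 27.69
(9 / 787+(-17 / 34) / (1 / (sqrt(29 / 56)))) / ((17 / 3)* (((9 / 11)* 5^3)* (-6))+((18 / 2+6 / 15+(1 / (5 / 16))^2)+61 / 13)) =-10725 / 3238311398+3575* sqrt(406) / 691278672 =0.00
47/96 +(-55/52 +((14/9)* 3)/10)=-211/2080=-0.10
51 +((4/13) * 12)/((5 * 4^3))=13263/260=51.01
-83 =-83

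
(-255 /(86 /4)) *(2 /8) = -255 /86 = -2.97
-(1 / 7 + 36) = -253 / 7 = -36.14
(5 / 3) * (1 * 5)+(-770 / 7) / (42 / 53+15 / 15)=-53.04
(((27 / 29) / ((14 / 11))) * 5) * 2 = 1485 / 203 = 7.32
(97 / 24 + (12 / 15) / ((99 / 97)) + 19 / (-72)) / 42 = 1129 / 10395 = 0.11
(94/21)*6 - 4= 160/7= 22.86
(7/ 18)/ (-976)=-7/ 17568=-0.00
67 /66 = 1.02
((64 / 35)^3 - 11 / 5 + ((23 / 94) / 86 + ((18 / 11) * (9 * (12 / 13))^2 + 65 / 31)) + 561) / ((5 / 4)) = 13581561847286309 / 24967872304375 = 543.96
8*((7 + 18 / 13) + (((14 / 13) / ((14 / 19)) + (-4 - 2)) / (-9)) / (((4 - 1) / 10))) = 80.52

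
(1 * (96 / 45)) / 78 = 16 / 585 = 0.03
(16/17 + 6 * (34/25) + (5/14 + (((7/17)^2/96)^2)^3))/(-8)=-754860109710332486498209779343/638472932498388795458479718400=-1.18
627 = 627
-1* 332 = -332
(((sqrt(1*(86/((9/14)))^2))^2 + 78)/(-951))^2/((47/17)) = 129.21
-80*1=-80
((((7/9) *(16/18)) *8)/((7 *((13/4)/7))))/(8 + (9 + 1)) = 896/9477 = 0.09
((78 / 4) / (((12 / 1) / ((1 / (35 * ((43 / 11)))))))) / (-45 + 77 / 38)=-2717 / 9830660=-0.00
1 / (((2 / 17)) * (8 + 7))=17 / 30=0.57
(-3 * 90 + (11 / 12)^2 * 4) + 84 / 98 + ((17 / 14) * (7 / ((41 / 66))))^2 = -33278645 / 423612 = -78.56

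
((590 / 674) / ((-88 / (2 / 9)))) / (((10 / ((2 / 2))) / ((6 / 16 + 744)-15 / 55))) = -1287793 / 7829184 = -0.16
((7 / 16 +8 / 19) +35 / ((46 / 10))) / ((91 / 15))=888045 / 636272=1.40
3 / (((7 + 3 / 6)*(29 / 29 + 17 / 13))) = 13 / 75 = 0.17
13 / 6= 2.17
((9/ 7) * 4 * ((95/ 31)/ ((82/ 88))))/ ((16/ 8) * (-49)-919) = -16720/ 1005361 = -0.02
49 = 49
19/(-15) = -19/15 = -1.27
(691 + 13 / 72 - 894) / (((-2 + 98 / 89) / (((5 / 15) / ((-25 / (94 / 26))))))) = -61084349 / 5616000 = -10.88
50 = 50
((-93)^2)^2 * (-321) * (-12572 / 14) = 21563197629858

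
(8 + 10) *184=3312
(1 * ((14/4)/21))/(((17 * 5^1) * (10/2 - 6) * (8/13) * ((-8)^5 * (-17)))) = -13/2272788480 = -0.00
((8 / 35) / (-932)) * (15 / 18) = -1 / 4893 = -0.00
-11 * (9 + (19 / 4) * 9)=-2277 / 4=-569.25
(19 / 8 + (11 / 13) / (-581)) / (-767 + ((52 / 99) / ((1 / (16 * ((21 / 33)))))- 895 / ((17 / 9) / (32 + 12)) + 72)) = -0.00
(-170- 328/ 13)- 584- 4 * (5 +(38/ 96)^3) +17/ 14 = -2008408105/ 2515968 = -798.26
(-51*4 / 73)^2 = 41616 / 5329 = 7.81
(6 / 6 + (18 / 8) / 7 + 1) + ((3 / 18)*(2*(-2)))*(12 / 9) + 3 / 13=5449 / 3276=1.66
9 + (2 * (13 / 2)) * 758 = 9863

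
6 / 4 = 3 / 2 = 1.50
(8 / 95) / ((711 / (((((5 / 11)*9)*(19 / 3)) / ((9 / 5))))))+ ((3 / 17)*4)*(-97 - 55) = -42795832 / 398871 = -107.29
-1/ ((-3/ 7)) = 7/ 3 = 2.33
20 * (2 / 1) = 40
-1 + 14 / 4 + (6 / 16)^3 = 1307 / 512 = 2.55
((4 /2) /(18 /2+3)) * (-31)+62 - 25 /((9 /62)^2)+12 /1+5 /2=-90322 /81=-1115.09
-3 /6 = -1 /2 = -0.50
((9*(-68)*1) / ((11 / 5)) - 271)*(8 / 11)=-48328 / 121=-399.40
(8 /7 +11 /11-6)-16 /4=-55 /7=-7.86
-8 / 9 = -0.89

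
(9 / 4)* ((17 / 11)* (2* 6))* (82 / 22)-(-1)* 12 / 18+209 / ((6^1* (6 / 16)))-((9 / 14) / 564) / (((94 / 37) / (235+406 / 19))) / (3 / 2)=637350273925 / 2559559464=249.01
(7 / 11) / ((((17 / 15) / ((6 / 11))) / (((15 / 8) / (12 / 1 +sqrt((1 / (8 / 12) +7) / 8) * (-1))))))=4725 * sqrt(17) / 4704359 +226800 / 4704359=0.05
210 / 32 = 105 / 16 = 6.56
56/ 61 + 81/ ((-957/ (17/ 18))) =0.84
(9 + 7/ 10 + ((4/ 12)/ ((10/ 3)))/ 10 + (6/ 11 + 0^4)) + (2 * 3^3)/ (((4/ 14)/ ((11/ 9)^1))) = 241.26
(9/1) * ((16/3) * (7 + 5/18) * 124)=43317.33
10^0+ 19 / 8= 27 / 8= 3.38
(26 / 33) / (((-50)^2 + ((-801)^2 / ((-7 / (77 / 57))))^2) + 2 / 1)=9386 / 182636230906503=0.00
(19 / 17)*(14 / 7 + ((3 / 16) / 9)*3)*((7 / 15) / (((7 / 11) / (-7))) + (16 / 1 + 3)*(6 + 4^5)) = 61335857 / 1360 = 45099.89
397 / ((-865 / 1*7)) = -397 / 6055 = -0.07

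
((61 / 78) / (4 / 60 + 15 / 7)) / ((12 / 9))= 6405 / 24128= 0.27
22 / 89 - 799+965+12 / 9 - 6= 43142 / 267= 161.58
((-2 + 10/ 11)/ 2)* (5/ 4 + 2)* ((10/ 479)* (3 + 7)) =-1950/ 5269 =-0.37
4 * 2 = 8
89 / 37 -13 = -392 / 37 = -10.59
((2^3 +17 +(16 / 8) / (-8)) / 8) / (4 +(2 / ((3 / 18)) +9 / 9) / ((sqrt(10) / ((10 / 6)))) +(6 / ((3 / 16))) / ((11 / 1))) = 186219 / 6892 - 467181 * sqrt(10) / 55136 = 0.22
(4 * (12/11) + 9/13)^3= 377933067/2924207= 129.24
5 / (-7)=-5 / 7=-0.71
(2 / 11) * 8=16 / 11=1.45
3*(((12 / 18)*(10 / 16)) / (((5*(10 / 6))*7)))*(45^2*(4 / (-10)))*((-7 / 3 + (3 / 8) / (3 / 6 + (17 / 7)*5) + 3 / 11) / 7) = 1281177 / 254408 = 5.04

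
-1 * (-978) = 978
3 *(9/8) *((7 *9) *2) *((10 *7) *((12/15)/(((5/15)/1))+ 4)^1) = 190512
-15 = -15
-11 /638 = -0.02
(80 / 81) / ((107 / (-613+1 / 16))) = -16345 / 2889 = -5.66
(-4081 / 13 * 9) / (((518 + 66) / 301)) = -11055429 / 7592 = -1456.19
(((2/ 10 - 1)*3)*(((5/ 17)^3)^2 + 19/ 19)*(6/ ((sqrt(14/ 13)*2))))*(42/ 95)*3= -9.21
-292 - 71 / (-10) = -2849 / 10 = -284.90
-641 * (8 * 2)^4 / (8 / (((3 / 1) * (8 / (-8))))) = 15753216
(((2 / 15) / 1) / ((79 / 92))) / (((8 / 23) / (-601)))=-268.29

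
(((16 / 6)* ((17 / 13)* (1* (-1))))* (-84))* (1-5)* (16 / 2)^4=-62390272 / 13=-4799251.69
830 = 830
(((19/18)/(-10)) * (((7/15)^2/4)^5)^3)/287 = -61178209360450414809914533/1519476554858509620000000000000000000000000000000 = -0.00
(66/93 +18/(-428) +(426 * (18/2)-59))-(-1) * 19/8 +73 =102191267/26536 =3851.04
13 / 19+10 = 203 / 19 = 10.68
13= 13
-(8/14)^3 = -64/343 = -0.19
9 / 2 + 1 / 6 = 14 / 3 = 4.67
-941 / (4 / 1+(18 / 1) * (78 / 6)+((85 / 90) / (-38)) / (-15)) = -9654660 / 2441897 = -3.95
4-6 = -2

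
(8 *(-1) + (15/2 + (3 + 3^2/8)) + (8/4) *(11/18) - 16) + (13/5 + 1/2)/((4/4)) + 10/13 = -34087/4680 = -7.28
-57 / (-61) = 57 / 61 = 0.93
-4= -4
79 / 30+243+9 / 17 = 125543 / 510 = 246.16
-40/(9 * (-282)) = 20/1269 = 0.02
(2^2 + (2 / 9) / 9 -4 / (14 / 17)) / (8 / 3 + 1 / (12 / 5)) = -1888 / 6993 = -0.27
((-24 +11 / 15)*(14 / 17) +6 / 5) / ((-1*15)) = 916 / 765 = 1.20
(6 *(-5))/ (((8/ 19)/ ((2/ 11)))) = -285/ 22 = -12.95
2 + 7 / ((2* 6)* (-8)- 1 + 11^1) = 165 / 86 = 1.92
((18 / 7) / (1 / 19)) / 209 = 18 / 77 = 0.23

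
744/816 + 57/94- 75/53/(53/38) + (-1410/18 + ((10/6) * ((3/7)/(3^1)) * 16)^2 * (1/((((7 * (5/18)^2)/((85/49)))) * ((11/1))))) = -91608700548488/1244808824721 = -73.59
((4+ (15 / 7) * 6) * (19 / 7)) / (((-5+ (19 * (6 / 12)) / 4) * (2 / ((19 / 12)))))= -42598 / 3087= -13.80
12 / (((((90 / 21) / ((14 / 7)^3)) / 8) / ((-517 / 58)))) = -231616 / 145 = -1597.35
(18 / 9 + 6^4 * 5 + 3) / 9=6485 / 9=720.56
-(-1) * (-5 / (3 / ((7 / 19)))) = -35 / 57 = -0.61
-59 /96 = -0.61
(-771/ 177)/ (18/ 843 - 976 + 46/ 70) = 2527595/ 565944933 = 0.00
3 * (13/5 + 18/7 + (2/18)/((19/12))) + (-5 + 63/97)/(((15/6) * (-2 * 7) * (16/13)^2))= 18644519/1179520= 15.81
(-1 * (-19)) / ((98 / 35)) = 95 / 14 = 6.79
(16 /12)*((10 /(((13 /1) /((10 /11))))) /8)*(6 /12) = 25 /429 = 0.06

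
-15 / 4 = -3.75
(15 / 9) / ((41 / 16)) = 80 / 123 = 0.65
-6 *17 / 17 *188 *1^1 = -1128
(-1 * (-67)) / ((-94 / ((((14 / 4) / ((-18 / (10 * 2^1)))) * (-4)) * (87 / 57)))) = -136010 / 8037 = -16.92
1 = 1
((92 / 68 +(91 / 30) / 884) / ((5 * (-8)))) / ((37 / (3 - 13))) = 2767 / 301920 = 0.01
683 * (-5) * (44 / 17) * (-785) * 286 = 33734872600 / 17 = 1984404270.59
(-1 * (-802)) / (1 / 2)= 1604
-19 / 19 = -1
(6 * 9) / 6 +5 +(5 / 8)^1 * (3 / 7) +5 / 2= 939 / 56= 16.77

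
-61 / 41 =-1.49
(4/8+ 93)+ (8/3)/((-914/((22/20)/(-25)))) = 32047169/342750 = 93.50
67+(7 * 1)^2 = 116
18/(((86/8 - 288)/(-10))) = 720/1109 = 0.65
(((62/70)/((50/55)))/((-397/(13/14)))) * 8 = -0.02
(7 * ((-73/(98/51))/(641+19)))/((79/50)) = -6205/24332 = -0.26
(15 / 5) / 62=3 / 62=0.05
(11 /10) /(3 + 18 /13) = 143 /570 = 0.25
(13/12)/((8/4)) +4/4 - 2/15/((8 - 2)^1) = 547/360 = 1.52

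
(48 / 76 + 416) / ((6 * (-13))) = -3958 / 741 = -5.34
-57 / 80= -0.71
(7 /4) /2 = 7 /8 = 0.88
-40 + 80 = 40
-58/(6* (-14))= 29/42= 0.69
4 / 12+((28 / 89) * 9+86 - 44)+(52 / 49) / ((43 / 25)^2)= 1101234959 / 24190467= 45.52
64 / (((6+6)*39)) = 16 / 117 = 0.14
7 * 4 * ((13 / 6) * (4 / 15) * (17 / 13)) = 952 / 45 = 21.16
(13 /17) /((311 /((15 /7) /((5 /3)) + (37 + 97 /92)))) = 0.10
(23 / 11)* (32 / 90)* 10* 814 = 54464 / 9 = 6051.56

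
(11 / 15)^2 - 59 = -13154 / 225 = -58.46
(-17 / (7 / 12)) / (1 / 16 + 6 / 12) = -1088 / 21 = -51.81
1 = 1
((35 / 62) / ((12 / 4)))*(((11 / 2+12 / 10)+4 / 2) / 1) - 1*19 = -2153 / 124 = -17.36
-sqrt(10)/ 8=-0.40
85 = 85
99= 99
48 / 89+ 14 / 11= 1774 / 979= 1.81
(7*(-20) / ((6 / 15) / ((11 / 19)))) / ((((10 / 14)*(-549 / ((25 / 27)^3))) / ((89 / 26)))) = 3747734375 / 2669073849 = 1.40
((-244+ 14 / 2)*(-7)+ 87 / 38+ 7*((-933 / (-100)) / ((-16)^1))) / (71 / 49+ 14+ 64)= 2468576439 / 118347200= 20.86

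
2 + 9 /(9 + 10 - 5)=37 /14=2.64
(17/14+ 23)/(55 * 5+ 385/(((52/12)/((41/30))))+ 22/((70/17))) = 7345/121869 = 0.06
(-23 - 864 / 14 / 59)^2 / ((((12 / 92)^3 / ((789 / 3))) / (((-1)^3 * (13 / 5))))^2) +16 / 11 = 1877344033063494674512859 / 34194820275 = 54901415418054.71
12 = 12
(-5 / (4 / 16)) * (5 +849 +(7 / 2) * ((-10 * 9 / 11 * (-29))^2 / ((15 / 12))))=-383544280 / 121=-3169787.44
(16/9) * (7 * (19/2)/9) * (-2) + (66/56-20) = -102271/2268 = -45.09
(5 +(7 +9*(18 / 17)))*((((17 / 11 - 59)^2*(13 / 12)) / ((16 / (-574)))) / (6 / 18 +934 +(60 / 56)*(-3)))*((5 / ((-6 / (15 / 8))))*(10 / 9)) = 1242846002125 / 241329297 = 5150.00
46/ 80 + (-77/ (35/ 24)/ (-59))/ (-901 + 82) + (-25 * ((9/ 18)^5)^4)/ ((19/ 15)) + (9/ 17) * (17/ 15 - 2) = 627711619571/ 5455280603136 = 0.12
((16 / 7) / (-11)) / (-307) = 16 / 23639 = 0.00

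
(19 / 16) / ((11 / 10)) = 95 / 88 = 1.08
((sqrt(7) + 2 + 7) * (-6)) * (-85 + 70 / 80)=2019 * sqrt(7) / 4 + 18171 / 4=5878.19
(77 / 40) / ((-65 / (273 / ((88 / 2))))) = -147 / 800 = -0.18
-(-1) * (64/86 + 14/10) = 461/215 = 2.14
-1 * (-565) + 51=616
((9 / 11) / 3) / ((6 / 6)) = 3 / 11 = 0.27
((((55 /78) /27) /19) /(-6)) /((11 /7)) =-35 /240084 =-0.00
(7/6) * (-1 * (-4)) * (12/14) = 4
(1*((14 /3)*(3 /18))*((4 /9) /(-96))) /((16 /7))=-49 /31104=-0.00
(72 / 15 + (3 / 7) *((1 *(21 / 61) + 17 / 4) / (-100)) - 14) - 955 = -164688723 / 170800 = -964.22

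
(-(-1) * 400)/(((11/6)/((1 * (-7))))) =-16800/11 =-1527.27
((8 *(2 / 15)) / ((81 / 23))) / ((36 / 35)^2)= 5635 / 19683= 0.29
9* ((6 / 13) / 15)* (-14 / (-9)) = 28 / 65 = 0.43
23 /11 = 2.09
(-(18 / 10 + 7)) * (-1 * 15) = 132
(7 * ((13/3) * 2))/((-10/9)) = -273/5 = -54.60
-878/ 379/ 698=-439/ 132271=-0.00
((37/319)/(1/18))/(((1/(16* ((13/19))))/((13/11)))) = 1800864/66671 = 27.01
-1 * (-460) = 460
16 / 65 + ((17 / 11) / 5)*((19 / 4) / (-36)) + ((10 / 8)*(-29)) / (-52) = 0.90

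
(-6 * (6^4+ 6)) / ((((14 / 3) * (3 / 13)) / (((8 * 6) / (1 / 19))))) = -6615648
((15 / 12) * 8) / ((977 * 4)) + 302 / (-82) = -294849 / 80114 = -3.68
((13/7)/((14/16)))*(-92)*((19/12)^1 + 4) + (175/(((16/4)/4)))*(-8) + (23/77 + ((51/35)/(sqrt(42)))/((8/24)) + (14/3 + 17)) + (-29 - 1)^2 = -2535886/1617 + 51*sqrt(42)/490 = -1567.59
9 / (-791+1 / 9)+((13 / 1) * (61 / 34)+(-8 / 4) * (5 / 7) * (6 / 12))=9570670 / 423521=22.60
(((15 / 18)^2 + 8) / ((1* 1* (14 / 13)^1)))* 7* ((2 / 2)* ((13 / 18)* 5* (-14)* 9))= -1851395 / 72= -25713.82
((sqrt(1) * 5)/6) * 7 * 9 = 105/2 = 52.50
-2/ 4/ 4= -1/ 8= -0.12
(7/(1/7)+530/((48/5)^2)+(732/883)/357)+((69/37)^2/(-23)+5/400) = 45252381364201/828578378880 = 54.61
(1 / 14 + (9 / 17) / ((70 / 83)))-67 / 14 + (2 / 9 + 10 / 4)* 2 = 14543 / 10710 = 1.36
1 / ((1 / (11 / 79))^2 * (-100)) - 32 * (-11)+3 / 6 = 219995129 / 624100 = 352.50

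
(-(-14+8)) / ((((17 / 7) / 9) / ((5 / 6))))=315 / 17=18.53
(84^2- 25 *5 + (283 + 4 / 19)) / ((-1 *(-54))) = 7615 / 57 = 133.60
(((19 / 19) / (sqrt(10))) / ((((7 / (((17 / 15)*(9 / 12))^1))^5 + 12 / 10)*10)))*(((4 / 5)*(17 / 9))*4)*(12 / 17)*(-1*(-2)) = 22717712*sqrt(10) / 10084519467825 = 0.00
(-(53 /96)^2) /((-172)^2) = -2809 /272646144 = -0.00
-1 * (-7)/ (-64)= -7/ 64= -0.11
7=7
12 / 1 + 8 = 20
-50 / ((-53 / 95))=4750 / 53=89.62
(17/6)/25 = 0.11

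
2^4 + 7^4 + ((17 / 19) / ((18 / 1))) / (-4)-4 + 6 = 3309175 / 1368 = 2418.99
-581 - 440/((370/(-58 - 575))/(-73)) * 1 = -2054693/37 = -55532.24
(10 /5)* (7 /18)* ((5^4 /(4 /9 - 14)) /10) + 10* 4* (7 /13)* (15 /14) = 61825 /3172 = 19.49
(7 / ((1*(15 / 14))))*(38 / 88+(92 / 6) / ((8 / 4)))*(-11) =-52381 / 90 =-582.01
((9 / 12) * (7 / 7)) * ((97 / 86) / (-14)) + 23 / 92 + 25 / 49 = 23591 / 33712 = 0.70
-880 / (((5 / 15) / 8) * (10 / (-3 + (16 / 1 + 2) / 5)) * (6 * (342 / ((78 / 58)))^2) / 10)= -29744 / 910803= -0.03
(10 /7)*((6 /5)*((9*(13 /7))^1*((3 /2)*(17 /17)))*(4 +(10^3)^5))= 2106000000000008424 /49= 42979591836734865.80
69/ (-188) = -0.37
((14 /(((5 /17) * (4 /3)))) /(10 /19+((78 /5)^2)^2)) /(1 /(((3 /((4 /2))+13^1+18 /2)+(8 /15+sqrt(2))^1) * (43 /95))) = 383775 * sqrt(2) /1406584628+18446785 /2813169256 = 0.01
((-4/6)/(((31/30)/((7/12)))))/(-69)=35/6417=0.01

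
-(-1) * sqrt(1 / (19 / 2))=0.32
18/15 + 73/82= 857/410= 2.09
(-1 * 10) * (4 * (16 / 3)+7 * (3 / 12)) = -1385 / 6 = -230.83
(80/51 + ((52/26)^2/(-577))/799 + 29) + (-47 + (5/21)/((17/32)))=-51580366/3227161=-15.98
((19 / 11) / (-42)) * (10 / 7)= -95 / 1617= -0.06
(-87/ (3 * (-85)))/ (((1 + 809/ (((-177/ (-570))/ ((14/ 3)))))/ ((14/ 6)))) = 11977/ 182929945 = 0.00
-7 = -7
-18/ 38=-9/ 19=-0.47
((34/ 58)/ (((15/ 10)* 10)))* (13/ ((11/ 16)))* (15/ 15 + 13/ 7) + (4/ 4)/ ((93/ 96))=652832/ 207669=3.14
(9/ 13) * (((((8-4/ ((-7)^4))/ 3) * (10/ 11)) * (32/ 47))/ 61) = 18435840/ 984364381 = 0.02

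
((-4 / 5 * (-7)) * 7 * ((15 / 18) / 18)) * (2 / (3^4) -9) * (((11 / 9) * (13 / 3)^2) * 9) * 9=-66223157 / 2187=-30280.36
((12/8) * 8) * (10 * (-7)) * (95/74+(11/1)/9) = -233660/111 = -2105.05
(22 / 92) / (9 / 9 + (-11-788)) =-11 / 36708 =-0.00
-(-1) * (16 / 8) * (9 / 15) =6 / 5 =1.20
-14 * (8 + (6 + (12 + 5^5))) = -44114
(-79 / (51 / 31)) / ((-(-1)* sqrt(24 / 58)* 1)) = -74.65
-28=-28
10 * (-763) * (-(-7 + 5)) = -15260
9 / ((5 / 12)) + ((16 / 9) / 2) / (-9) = 21.50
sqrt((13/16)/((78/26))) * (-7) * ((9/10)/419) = -21 * sqrt(39)/16760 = -0.01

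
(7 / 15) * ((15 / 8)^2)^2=23625 / 4096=5.77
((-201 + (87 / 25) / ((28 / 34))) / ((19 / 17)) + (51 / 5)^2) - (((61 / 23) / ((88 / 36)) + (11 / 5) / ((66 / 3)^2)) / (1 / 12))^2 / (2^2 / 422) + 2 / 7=-3853423216096 / 212829925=-18105.65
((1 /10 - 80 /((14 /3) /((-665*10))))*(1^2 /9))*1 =1140001 /90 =12666.68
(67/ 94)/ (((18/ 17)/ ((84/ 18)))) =7973/ 2538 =3.14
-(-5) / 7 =5 / 7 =0.71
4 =4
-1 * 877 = -877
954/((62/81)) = 38637/31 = 1246.35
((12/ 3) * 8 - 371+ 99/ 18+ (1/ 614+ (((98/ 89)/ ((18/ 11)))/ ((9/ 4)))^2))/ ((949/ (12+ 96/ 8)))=-42555494242816/ 5047000923861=-8.43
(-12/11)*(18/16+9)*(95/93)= -7695/682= -11.28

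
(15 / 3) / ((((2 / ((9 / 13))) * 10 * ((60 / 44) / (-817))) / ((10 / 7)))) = -26961 / 182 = -148.14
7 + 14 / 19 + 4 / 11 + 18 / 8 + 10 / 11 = 9413 / 836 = 11.26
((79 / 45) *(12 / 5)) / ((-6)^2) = 0.12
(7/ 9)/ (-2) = -7/ 18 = -0.39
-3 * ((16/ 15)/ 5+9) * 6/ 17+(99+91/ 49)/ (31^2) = -27590092/ 2858975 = -9.65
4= 4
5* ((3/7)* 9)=135/7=19.29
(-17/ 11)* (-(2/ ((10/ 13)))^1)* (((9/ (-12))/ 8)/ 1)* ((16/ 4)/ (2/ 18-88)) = 5967/ 348040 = 0.02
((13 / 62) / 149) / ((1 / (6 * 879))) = 34281 / 4619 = 7.42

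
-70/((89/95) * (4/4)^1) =-6650/89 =-74.72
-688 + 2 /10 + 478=-1049 /5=-209.80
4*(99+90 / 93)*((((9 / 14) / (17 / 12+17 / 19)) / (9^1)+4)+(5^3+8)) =6266264772 / 114359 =54794.68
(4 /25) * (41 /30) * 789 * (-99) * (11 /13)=-23485374 /1625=-14452.54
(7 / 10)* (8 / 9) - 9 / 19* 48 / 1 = -18908 / 855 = -22.11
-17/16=-1.06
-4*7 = -28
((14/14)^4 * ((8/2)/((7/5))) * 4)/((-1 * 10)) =-8/7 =-1.14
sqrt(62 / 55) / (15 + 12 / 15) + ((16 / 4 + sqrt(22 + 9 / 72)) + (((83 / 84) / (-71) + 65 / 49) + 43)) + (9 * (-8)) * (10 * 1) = -28041605 / 41748 + sqrt(3410) / 869 + sqrt(354) / 4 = -666.92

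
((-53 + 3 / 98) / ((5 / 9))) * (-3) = 140157 / 490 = 286.03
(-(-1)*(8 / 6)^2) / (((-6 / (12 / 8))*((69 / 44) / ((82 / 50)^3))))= -12130096 / 9703125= -1.25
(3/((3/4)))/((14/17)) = 4.86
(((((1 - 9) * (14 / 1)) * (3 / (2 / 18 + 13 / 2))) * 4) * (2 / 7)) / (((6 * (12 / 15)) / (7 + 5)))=-17280 / 119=-145.21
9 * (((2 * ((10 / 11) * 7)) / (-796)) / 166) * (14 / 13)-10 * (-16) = 377906755 / 2361931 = 160.00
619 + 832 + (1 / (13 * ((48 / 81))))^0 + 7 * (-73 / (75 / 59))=1050.01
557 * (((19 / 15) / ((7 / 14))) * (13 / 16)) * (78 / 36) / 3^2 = 1788527 / 6480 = 276.01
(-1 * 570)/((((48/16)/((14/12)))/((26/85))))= -3458/51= -67.80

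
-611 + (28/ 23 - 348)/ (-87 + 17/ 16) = -19195259/ 31625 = -606.96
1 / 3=0.33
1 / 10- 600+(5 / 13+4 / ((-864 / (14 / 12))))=-50503631 / 84240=-599.52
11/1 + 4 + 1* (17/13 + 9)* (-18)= -2217/13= -170.54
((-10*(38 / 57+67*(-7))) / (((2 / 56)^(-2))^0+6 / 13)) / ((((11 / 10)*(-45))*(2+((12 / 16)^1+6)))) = -292240 / 39501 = -7.40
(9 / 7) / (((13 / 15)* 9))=15 / 91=0.16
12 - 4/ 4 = 11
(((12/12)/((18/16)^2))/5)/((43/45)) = 64/387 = 0.17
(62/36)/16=31/288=0.11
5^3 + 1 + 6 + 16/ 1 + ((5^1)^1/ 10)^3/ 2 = 2369/ 16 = 148.06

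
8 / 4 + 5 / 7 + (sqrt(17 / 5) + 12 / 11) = sqrt(85) / 5 + 293 / 77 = 5.65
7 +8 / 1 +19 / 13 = 214 / 13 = 16.46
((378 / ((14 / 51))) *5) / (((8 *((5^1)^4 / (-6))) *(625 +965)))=-1377 / 265000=-0.01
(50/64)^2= 625/1024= 0.61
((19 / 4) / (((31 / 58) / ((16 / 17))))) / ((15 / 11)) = 48488 / 7905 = 6.13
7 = 7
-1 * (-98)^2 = -9604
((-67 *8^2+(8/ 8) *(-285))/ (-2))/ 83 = 4573/ 166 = 27.55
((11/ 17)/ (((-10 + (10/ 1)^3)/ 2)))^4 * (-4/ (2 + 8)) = -2/ 1712441503125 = -0.00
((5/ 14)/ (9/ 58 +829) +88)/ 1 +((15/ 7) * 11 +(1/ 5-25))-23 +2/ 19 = 2042823273/ 31980515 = 63.88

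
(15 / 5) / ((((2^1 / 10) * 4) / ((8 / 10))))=3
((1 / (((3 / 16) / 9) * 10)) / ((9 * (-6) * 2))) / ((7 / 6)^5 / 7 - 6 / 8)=1728 / 17155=0.10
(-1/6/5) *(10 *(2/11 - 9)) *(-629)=-1848.88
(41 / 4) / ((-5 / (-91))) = 3731 / 20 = 186.55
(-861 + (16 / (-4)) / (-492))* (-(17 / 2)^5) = 75182848007 / 1968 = 38202666.67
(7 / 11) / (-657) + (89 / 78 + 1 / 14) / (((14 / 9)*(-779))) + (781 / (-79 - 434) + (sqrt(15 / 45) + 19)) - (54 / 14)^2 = sqrt(3) / 3 + 55903090687 / 21517221726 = 3.18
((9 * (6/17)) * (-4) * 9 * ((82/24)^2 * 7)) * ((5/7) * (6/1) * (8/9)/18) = -33620/17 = -1977.65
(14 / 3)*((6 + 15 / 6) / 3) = 119 / 9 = 13.22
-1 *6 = -6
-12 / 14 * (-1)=0.86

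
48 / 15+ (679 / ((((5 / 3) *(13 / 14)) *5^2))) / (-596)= 1535341 / 484250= 3.17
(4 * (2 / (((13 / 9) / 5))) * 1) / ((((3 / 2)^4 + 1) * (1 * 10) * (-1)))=-576 / 1261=-0.46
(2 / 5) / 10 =1 / 25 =0.04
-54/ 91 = -0.59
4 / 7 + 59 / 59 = 11 / 7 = 1.57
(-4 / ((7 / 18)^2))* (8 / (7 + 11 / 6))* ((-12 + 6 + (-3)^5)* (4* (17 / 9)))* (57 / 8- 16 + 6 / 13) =-1828656000 / 4823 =-379153.22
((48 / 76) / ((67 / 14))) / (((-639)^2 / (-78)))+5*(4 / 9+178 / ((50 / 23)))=118865658659 / 288773685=411.62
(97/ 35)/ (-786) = -97/ 27510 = -0.00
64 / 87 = 0.74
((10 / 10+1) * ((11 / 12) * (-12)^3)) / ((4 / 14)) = -11088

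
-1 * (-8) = 8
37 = 37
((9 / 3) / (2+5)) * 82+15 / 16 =4041 / 112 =36.08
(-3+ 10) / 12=7 / 12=0.58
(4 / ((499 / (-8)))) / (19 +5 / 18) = -576 / 173153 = -0.00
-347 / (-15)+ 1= 362 / 15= 24.13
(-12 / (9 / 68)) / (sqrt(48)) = -68*sqrt(3) / 9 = -13.09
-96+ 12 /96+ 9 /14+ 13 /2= -4969 /56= -88.73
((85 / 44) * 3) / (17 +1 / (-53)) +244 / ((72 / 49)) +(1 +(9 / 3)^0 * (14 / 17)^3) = 6535304359 / 38910960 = 167.96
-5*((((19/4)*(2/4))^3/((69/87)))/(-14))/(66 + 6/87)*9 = 259578855/315879424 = 0.82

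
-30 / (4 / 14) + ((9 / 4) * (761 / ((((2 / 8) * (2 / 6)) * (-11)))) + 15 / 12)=-86753 / 44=-1971.66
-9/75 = -3/25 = -0.12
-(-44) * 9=396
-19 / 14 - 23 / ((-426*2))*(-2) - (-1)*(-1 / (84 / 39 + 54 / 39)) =-116167 / 68586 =-1.69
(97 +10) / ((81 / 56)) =5992 / 81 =73.98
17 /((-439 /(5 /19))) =-85 /8341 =-0.01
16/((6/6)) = 16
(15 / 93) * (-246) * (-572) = 703560 / 31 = 22695.48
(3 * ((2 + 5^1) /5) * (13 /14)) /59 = 39 /590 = 0.07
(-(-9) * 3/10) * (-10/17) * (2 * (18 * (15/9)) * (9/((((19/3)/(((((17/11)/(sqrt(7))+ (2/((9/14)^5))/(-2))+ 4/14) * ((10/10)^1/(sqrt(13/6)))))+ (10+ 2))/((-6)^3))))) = 2099520 * (-2359610+ 59049 * sqrt(7))/(-320906960+ 8030664 * sqrt(7)+ 3199581 * sqrt(78)) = 17044.99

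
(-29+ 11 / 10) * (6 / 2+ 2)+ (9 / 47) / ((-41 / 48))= -538497 / 3854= -139.72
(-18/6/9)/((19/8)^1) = -8/57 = -0.14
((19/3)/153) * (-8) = -152/459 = -0.33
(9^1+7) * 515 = 8240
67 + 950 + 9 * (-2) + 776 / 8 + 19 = 1115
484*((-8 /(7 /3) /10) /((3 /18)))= -34848 /35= -995.66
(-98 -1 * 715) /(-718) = 813 /718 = 1.13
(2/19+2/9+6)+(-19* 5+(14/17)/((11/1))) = -2833087/31977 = -88.60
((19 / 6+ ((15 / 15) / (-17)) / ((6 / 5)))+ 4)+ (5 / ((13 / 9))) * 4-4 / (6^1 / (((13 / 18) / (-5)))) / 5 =3130148 / 149175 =20.98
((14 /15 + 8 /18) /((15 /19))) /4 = 0.44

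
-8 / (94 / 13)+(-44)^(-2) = -100625 / 90992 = -1.11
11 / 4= 2.75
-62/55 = -1.13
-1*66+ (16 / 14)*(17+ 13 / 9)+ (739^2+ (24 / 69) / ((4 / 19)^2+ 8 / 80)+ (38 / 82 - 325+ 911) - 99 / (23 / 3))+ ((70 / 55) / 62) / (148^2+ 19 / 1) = 126489740425686060202 / 231389862677127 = 546652.04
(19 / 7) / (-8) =-19 / 56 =-0.34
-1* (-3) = 3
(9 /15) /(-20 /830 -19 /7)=-1743 /7955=-0.22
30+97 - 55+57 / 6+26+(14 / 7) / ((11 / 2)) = 2373 / 22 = 107.86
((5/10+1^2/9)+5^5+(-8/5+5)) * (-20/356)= -175.79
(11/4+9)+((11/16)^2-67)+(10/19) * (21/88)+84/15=-49.05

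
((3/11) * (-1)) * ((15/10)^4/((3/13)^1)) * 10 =-5265/88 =-59.83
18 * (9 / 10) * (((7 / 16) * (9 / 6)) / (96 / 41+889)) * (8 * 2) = 69741 / 365450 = 0.19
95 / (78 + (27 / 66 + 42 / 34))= 35530 / 29787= 1.19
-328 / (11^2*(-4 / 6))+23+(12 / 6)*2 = 3759 / 121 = 31.07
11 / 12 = 0.92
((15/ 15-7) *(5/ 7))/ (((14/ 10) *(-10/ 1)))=15/ 49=0.31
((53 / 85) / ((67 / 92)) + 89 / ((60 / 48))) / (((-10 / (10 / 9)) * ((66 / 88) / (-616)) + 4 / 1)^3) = 1227770310688768 / 1099487028892793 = 1.12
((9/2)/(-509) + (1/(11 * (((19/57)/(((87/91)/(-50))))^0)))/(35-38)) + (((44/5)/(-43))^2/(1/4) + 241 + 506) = 1160202705611/1552882650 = 747.13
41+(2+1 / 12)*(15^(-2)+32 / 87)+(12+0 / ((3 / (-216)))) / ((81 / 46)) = 152185 / 3132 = 48.59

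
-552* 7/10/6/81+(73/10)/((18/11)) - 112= -175501/1620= -108.33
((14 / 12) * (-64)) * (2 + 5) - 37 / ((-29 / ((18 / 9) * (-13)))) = -48358 / 87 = -555.84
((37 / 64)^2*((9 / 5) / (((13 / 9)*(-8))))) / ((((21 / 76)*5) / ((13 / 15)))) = -234099 / 7168000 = -0.03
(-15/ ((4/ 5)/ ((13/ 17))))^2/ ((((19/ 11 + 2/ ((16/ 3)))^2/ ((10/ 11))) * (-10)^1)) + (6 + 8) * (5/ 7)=2283310/ 395641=5.77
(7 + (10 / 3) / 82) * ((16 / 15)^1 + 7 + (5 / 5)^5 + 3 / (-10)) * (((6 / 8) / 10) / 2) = 113879 / 49200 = 2.31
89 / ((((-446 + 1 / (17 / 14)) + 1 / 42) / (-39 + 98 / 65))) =154861602 / 20659535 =7.50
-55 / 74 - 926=-68579 / 74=-926.74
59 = 59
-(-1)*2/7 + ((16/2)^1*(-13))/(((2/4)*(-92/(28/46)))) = 6154/3703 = 1.66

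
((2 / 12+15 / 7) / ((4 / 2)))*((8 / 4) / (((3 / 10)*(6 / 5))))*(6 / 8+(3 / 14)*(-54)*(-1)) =79.05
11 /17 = 0.65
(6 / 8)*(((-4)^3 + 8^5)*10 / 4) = 61320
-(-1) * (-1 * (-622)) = 622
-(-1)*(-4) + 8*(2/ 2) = 4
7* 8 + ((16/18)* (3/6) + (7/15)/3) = 283/5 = 56.60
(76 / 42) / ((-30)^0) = 38 / 21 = 1.81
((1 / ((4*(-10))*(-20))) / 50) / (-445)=-1 / 17800000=-0.00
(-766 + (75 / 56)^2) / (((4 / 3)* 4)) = -7189653 / 50176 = -143.29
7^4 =2401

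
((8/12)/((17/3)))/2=1/17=0.06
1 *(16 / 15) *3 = 16 / 5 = 3.20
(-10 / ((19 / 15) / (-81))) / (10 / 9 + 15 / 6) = 43740 / 247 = 177.09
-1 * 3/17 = -0.18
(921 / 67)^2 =848241 / 4489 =188.96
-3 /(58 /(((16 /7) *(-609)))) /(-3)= -24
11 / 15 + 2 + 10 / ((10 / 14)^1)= 251 / 15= 16.73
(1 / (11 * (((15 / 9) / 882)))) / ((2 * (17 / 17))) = 1323 / 55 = 24.05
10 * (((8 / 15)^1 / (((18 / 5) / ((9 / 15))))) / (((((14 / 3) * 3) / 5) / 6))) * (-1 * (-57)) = 108.57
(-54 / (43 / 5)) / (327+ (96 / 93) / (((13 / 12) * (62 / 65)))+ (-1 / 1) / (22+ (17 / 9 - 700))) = -87715275 / 4581992194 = -0.02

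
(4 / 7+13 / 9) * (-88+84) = -8.06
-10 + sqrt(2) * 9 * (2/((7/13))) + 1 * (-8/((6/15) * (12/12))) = -30 + 234 * sqrt(2)/7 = 17.28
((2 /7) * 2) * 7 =4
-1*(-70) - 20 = 50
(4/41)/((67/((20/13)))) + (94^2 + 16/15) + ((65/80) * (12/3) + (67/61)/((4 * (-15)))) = 96287272301/10891855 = 8840.30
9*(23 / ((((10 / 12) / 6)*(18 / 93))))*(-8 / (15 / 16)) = -1642752 / 25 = -65710.08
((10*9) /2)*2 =90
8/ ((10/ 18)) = 72/ 5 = 14.40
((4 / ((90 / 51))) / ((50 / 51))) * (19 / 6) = 5491 / 750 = 7.32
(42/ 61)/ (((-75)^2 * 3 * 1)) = 14/ 343125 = 0.00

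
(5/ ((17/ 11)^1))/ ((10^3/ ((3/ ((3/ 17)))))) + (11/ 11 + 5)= 1211/ 200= 6.06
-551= -551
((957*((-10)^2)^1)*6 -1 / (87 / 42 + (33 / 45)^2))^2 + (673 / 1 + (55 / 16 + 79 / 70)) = 12472450395236798025957 / 37829098160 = 329705200543.88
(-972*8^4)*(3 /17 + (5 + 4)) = -621084672 /17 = -36534392.47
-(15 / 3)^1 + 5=0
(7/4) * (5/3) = 35/12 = 2.92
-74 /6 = -37 /3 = -12.33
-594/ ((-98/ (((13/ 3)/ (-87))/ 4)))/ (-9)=143/ 17052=0.01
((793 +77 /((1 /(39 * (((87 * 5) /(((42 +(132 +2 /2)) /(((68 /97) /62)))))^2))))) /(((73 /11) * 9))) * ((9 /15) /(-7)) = -13844203986041 /12128778477375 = -1.14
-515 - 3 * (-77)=-284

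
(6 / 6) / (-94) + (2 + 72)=6955 / 94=73.99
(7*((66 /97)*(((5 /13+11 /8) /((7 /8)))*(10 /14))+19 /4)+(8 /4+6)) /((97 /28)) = 1698015 /122317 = 13.88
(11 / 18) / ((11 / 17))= 0.94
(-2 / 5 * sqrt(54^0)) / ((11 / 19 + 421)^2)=-361 / 160400250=-0.00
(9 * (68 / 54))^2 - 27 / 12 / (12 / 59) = 16903 / 144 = 117.38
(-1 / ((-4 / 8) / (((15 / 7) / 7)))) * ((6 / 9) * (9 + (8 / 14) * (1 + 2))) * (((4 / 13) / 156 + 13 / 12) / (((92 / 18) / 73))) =180757125 / 2666482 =67.79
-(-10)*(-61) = -610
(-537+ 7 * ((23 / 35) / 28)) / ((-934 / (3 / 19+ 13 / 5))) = 9845567 / 6211100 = 1.59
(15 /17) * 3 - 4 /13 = 517 /221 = 2.34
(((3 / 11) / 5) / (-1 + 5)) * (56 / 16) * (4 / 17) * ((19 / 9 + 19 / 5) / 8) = 931 / 112200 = 0.01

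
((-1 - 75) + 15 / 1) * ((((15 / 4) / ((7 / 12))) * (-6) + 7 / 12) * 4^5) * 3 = 49830656 / 7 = 7118665.14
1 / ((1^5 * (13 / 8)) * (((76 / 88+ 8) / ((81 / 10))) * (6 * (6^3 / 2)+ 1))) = 216 / 249275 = 0.00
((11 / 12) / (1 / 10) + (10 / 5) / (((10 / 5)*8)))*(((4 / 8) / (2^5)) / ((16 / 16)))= 223 / 1536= 0.15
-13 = -13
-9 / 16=-0.56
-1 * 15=-15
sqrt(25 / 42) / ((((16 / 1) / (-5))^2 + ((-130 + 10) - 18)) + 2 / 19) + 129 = 129 - 2375*sqrt(42) / 2546712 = 128.99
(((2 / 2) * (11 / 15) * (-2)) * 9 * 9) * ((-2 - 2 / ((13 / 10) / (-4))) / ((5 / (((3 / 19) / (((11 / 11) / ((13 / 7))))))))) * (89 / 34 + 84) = -1491534 / 595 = -2506.78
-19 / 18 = -1.06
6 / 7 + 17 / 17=13 / 7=1.86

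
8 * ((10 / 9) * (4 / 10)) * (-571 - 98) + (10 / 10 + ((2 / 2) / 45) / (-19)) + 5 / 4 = -8127349 / 3420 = -2376.42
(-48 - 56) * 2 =-208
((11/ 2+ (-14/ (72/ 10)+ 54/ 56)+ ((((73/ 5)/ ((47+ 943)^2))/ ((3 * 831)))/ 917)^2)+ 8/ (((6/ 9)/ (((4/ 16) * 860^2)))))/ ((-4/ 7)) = -278472976779807376116922145817829/ 71717636177400082023000000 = -3882907.91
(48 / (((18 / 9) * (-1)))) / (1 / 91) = -2184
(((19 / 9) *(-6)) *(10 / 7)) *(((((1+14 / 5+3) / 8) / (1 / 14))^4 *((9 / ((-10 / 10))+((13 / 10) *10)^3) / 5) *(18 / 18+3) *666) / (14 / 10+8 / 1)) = -264389192623752 / 5875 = -45002415765.75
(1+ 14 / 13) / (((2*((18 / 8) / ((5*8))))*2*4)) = 30 / 13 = 2.31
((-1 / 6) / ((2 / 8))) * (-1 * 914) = 1828 / 3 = 609.33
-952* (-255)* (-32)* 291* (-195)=440813318400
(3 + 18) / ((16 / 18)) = 189 / 8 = 23.62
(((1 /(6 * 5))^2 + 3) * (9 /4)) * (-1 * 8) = -2701 /50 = -54.02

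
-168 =-168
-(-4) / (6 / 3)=2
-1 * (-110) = 110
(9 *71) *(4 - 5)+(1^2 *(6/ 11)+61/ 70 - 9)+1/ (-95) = -1891933/ 2926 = -646.59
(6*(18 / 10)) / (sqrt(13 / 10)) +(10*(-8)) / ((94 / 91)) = -3640 / 47 +54*sqrt(130) / 65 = -67.97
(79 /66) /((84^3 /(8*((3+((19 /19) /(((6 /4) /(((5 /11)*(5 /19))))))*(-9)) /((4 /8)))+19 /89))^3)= 25194566915891804261 /88443595238359429135482525057024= 0.00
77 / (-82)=-77 / 82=-0.94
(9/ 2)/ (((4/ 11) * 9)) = 11/ 8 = 1.38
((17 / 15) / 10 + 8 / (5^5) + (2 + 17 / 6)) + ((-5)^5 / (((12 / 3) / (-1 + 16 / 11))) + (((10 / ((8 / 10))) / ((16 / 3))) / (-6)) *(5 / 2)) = -4635060833 / 13200000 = -351.14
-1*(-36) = 36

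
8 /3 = 2.67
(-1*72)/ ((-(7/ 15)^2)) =16200/ 49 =330.61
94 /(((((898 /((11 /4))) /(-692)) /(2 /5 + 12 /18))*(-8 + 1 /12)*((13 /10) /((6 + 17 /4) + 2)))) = 140243488 /554515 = 252.91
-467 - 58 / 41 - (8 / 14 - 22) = -128285 / 287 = -446.99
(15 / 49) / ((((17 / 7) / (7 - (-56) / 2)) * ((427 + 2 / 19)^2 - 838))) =0.00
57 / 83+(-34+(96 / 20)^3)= 801767 / 10375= 77.28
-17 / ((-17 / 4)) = 4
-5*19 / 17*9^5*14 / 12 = -13089195 / 34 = -384976.32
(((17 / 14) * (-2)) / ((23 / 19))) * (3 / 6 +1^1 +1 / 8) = -4199 / 1288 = -3.26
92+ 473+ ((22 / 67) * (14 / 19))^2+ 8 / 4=918934807 / 1620529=567.06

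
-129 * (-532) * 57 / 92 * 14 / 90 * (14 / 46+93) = 1632305542 / 2645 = 617128.75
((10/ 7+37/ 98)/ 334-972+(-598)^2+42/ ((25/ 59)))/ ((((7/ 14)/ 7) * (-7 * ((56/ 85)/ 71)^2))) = -425273278569828929/ 51323776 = -8286087106.49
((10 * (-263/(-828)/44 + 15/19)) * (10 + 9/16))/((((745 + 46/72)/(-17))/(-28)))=3261986455/60722024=53.72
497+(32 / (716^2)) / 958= 7627776584 / 15347639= 497.00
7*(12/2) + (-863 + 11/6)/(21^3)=2328605/55566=41.91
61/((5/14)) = 854/5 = 170.80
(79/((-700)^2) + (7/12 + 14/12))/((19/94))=40306213/4655000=8.66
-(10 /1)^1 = -10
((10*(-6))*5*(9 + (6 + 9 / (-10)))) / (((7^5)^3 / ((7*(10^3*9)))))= -38070000 / 678223072849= -0.00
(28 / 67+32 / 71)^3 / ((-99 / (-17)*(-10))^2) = 5097048780688 / 26376055752437325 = 0.00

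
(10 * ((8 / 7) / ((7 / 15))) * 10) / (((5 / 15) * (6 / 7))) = 6000 / 7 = 857.14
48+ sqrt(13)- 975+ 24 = -903+ sqrt(13) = -899.39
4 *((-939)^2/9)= 391876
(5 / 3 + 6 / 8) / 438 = 29 / 5256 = 0.01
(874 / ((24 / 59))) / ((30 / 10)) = 25783 / 36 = 716.19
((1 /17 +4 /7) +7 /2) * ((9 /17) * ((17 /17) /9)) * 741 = 180.03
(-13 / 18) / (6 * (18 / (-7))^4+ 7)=-31213 / 11639934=-0.00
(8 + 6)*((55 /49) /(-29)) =-110 /203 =-0.54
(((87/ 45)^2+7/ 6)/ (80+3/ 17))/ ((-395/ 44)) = -825418/ 121136625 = -0.01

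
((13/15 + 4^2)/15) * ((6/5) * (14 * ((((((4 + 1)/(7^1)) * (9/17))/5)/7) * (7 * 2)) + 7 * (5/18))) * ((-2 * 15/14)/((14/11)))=-3459269/374850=-9.23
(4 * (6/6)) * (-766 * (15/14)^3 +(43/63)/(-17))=-197780053/52479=-3768.75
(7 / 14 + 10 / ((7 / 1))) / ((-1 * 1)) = -27 / 14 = -1.93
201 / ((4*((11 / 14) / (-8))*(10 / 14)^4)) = -13512828 / 6875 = -1965.50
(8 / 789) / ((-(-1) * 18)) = 4 / 7101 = 0.00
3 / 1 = 3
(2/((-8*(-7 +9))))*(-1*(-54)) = -6.75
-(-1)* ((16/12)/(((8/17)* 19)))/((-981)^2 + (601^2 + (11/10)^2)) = 850/7544310297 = 0.00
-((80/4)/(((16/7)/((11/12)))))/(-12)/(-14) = -55/1152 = -0.05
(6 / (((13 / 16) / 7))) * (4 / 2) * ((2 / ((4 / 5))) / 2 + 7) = 11088 / 13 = 852.92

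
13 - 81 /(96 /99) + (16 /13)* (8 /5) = -68.56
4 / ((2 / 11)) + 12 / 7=166 / 7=23.71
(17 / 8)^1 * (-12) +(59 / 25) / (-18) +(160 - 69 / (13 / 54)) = -445321 / 2925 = -152.25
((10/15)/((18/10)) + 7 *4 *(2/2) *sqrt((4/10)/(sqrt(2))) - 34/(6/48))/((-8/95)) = -133 *2^(1/4) *sqrt(5)/2 + 348365/108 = 3048.77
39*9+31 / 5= 1786 / 5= 357.20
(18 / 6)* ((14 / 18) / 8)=7 / 24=0.29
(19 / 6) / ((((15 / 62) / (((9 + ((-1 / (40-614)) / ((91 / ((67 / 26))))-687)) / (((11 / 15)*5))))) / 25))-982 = -2755709776429 / 44816772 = -61488.36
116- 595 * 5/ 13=-1467/ 13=-112.85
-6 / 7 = -0.86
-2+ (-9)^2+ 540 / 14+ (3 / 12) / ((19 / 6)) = 31295 / 266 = 117.65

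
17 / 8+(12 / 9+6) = 227 / 24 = 9.46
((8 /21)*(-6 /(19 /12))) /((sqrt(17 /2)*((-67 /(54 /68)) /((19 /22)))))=1296*sqrt(34) /1490951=0.01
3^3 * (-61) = -1647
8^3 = 512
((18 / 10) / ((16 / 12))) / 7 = 27 / 140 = 0.19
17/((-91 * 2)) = -17/182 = -0.09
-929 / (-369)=929 / 369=2.52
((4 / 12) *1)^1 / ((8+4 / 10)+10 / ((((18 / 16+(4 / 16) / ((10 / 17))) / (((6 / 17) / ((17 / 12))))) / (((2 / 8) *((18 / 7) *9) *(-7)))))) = -0.01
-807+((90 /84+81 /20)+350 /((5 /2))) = -92663 /140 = -661.88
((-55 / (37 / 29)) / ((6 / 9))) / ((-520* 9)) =0.01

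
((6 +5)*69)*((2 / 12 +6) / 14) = 9361 / 28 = 334.32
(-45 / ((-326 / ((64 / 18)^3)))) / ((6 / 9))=9.31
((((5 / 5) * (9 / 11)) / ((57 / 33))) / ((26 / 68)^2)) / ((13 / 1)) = 10404 / 41743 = 0.25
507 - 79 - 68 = 360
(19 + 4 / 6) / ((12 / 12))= 59 / 3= 19.67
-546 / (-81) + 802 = 21836 / 27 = 808.74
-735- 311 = -1046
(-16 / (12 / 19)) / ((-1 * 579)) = 76 / 1737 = 0.04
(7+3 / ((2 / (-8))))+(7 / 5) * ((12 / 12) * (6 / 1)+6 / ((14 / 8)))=41 / 5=8.20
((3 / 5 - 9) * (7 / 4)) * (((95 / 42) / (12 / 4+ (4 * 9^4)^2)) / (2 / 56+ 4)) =-931 / 77828471907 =-0.00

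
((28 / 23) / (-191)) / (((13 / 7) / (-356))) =69776 / 57109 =1.22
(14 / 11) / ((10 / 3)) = 21 / 55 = 0.38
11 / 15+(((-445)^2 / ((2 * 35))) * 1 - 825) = 420979 / 210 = 2004.66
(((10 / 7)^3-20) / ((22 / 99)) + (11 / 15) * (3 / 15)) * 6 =-3947954 / 8575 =-460.40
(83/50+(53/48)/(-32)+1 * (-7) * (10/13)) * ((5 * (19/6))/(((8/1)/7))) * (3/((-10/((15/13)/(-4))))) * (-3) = 748744647/55377920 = 13.52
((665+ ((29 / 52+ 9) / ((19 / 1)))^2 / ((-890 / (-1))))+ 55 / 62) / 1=17933554400079 / 26931812960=665.89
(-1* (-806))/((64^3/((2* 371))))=149513/65536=2.28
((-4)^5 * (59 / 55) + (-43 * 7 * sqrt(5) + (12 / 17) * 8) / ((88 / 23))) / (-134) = 6923 * sqrt(5) / 11792 + 512846 / 62645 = 9.50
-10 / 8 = -5 / 4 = -1.25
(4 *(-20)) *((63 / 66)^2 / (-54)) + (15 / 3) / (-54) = 8215 / 6534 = 1.26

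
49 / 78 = 0.63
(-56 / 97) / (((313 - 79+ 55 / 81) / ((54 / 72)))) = -3402 / 1843873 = -0.00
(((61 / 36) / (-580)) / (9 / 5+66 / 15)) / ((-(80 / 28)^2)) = 2989 / 51782400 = 0.00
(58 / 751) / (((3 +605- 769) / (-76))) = 4408 / 120911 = 0.04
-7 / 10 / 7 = -0.10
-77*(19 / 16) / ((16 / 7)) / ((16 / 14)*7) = -10241 / 2048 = -5.00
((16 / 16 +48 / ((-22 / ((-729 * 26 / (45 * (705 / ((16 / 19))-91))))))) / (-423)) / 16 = -1465349 / 4444173360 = -0.00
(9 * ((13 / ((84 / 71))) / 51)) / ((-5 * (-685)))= 923 / 1630300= 0.00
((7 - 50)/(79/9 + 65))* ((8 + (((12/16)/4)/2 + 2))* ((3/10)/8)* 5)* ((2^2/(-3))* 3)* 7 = 30.89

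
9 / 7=1.29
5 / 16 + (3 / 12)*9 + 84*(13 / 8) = 2225 / 16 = 139.06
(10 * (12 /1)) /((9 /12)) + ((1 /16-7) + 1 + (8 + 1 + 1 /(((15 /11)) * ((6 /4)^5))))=9515437 /58320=163.16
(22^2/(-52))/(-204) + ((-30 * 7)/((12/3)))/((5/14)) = -389723/2652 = -146.95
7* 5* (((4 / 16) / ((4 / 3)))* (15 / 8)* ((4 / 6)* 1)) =525 / 64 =8.20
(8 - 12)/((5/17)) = -68/5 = -13.60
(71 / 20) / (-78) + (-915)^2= 1306070929 / 1560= 837224.95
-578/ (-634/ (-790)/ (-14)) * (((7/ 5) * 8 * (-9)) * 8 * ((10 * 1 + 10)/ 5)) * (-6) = 61860685824/ 317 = 195144119.32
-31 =-31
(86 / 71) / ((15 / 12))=344 / 355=0.97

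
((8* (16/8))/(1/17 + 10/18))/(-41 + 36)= -5.21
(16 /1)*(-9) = -144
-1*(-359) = 359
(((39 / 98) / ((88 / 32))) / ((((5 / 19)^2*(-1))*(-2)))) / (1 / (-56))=-112632 / 1925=-58.51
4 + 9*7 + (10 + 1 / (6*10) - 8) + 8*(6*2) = 9901 / 60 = 165.02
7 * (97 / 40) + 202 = 8759 / 40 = 218.98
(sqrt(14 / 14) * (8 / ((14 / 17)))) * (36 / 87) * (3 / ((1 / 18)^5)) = 4625662464 / 203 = 22786514.60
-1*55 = -55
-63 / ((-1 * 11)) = 63 / 11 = 5.73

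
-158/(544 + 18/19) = -1501/5177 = -0.29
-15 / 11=-1.36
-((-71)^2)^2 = -25411681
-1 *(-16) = 16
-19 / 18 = -1.06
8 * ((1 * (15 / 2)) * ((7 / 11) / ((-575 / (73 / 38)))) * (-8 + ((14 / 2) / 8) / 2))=16863 / 17480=0.96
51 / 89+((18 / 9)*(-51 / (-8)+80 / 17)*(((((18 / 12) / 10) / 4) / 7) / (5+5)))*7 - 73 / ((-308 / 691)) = 61300818413 / 372803200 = 164.43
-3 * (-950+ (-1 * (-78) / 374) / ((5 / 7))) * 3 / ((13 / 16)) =127868688 / 12155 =10519.84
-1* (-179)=179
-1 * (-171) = 171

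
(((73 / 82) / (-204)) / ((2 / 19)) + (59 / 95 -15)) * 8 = -45832661 / 397290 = -115.36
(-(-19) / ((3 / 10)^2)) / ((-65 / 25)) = -9500 / 117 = -81.20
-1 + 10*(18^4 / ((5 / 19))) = 3989087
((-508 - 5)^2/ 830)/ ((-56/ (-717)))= 188692173/ 46480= 4059.64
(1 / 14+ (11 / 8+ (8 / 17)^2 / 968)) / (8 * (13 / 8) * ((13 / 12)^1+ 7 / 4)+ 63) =8498811 / 586500068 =0.01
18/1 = 18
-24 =-24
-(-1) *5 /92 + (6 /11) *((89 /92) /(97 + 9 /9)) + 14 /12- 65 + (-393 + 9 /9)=-16950676 /37191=-455.77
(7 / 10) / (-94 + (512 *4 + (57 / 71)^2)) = 35287 / 98533630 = 0.00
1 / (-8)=-1 / 8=-0.12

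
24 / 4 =6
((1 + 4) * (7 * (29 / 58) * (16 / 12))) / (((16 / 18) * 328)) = 105 / 1312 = 0.08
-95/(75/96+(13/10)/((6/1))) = -45600/479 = -95.20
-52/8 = -13/2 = -6.50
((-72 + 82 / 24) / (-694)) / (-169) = -823 / 1407432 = -0.00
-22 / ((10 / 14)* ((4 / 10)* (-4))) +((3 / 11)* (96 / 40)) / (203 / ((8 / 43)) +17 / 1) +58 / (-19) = 66691857 / 4117300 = 16.20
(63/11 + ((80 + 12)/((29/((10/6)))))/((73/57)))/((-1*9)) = -229511/209583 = -1.10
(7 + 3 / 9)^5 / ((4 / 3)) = 1288408 / 81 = 15906.27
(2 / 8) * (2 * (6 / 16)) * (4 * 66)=99 / 2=49.50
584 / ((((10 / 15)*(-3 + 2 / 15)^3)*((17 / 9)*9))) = -2956500 / 1351619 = -2.19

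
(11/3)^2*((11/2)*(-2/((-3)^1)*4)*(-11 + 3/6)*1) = -18634/9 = -2070.44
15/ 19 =0.79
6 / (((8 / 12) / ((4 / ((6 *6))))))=1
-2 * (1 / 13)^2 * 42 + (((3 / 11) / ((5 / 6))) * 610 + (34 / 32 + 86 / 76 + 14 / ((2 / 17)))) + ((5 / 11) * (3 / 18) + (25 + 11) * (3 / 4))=589000267 / 1695408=347.41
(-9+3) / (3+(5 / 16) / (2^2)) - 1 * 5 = -1369 / 197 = -6.95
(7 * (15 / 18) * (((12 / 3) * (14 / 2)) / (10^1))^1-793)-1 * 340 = -1116.67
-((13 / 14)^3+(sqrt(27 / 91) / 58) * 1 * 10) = -2197 / 2744 - 15 * sqrt(273) / 2639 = -0.89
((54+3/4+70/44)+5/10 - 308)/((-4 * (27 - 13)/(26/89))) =143663/109648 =1.31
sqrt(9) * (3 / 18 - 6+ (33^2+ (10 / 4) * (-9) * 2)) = 6229 / 2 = 3114.50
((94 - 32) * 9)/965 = 558/965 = 0.58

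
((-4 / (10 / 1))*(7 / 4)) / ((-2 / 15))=21 / 4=5.25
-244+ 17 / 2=-471 / 2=-235.50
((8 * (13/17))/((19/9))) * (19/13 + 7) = 7920/323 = 24.52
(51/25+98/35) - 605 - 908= -37704/25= -1508.16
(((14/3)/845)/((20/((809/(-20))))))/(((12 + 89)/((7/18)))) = -39641/921726000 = -0.00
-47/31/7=-47/217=-0.22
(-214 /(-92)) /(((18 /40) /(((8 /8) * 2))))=2140 /207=10.34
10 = 10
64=64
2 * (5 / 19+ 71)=2708 / 19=142.53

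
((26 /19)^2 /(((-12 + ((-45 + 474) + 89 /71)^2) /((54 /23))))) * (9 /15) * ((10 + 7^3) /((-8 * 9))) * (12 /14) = -8119735299 /135584641483130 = -0.00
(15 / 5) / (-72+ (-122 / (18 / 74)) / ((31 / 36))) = -93 / 20288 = -0.00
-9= -9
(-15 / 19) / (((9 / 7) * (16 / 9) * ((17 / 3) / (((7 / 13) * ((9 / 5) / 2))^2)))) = -250047 / 17467840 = -0.01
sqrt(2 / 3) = 0.82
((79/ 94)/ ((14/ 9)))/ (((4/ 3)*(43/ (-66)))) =-70389/ 113176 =-0.62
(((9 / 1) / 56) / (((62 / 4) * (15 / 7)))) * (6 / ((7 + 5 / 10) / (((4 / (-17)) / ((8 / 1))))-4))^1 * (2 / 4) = -0.00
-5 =-5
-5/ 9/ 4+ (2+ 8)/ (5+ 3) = 10/ 9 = 1.11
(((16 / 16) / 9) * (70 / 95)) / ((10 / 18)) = 0.15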